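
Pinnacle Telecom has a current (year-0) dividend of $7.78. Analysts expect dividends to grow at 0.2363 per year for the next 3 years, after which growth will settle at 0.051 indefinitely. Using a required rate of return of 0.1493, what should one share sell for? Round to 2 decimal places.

$130.59

Two-stage DDM. Project D₁…D_3 at 0.2363, terminal growth 0.051, discount at r = 0.1493.
D_1 = 9.6184
D_2 = 11.8912
D_3 = 14.7011
Terminal value at t=3: TV = D_4/(r−g) = 15.4509/(0.1493−0.051) = 157.1811
P₀ = 9.6184/(1+0.1493)^1 + 11.8912/(1+0.1493)^2 + 14.7011/(1+0.1493)^3 + 157.1811/(1+0.1493)^3 = 130.5934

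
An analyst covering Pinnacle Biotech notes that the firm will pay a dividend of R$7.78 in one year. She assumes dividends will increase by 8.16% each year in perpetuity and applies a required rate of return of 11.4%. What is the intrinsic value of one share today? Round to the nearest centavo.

Gordon growth model: P₀ = D₁/(r − g), with D₁ = 7.78 given directly.
P₀ = 7.7800 / (0.114 − 0.0816) = 7.7800 / 0.0324 = 240.1235

R$240.12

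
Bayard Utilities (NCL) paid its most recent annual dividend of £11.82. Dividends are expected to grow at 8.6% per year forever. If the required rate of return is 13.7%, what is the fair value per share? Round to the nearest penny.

Gordon growth model: P₀ = D₁/(r − g). D₁ = 11.82 × (1 + 0.086) = 12.8365.
P₀ = 12.8365 / (0.137 − 0.086) = 12.8365 / 0.051 = 251.6965

£251.70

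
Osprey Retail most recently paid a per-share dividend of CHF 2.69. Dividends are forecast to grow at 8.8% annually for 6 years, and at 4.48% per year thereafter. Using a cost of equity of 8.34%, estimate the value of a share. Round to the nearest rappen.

CHF 91.07

Two-stage DDM. Project D₁…D_6 at 0.088, terminal growth 0.0448, discount at r = 0.0834.
D_1 = 2.9267
D_2 = 3.1843
D_3 = 3.4645
D_4 = 3.7694
D_5 = 4.1011
D_6 = 4.4620
Terminal value at t=6: TV = D_7/(r−g) = 4.6619/(0.0834−0.0448) = 120.7735
P₀ = 2.9267/(1+0.0834)^1 + 3.1843/(1+0.0834)^2 + 3.4645/(1+0.0834)^3 + 3.7694/(1+0.0834)^4 + 4.1011/(1+0.0834)^5 + 4.4620/(1+0.0834)^6 + 120.7735/(1+0.0834)^6 = 91.0674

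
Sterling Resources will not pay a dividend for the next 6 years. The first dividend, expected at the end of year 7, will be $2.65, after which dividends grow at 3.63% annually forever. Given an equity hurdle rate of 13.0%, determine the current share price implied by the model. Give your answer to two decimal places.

Deferred-dividend DDM. At t=6 the remaining stream is a growing perpetuity with first payment D_7 = 2.65.
V_6 = D_7/(r−g) = 2.65/(0.13−0.0363) = 28.2818
P₀ = V_6/(1+r)^6 = 28.2818/(1+0.13)^6 = 13.5842

$13.58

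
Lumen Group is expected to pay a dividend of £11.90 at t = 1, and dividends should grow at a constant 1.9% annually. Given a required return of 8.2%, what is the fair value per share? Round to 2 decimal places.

£188.89

Gordon growth model: P₀ = D₁/(r − g), with D₁ = 11.90 given directly.
P₀ = 11.9000 / (0.082 − 0.019) = 11.9000 / 0.063 = 188.8889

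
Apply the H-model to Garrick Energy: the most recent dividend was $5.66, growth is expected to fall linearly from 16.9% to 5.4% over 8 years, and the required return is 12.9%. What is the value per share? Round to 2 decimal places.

$114.26

H-model: P₀ = D₀[(1+g_L) + H(g_S−g_L)]/(r−g_L), with H = 8/2 = 4.
P₀ = 5.66 × [(1+0.054) + 4×(0.169−0.054)] / (0.129−0.054)
   = 5.66 × 1.5140 / 0.075 = 114.2565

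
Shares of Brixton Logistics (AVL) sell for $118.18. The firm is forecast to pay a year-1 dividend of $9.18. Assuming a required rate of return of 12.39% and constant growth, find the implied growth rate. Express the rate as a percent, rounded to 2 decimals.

From P₀ = D₁/(r − g), the implied growth is g = r − D₁/P₀.
g = 0.1239 − 9.18/118.18 = 0.1239 − 0.07768 = 0.04622

4.62%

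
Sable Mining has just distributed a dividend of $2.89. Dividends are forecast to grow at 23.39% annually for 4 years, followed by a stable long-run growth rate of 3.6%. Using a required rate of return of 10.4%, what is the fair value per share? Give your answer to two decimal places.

$84.09

Two-stage DDM. Project D₁…D_4 at 0.2339, terminal growth 0.036, discount at r = 0.104.
D_1 = 3.5660
D_2 = 4.4001
D_3 = 5.4292
D_4 = 6.6991
Terminal value at t=4: TV = D_5/(r−g) = 6.9403/(0.104−0.036) = 102.0630
P₀ = 3.5660/(1+0.104)^1 + 4.4001/(1+0.104)^2 + 5.4292/(1+0.104)^3 + 6.6991/(1+0.104)^4 + 102.0630/(1+0.104)^4 = 84.0903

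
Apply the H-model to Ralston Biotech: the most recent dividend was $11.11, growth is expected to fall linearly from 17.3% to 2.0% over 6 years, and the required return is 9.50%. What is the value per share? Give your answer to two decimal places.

$219.09

H-model: P₀ = D₀[(1+g_L) + H(g_S−g_L)]/(r−g_L), with H = 6/2 = 3.
P₀ = 11.11 × [(1+0.02) + 3×(0.173−0.02)] / (0.095−0.02)
   = 11.11 × 1.4790 / 0.075 = 219.0892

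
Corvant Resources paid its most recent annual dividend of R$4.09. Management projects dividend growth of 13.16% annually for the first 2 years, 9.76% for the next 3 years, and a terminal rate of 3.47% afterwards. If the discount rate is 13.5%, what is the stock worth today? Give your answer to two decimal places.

Three-stage DDM. Project D₁…D_5; terminal Gordon value at t=5 with g = 0.0347; discount at r = 0.135.
D_1 = 4.6282
D_2 = 5.2373
D_3 = 5.7485
D_4 = 6.3095
D_5 = 6.9253
TV_5 = 7.1657/(0.135−0.0347) = 71.4422
P₀ = Σ Dₜ/(1+r)ᵗ + TV_5/(1+r)^5 = 57.4830

R$57.48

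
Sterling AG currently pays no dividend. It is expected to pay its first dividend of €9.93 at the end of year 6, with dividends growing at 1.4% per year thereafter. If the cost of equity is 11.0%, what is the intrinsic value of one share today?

Deferred-dividend DDM. At t=5 the remaining stream is a growing perpetuity with first payment D_6 = 9.93.
V_5 = D_6/(r−g) = 9.93/(0.11−0.014) = 103.4375
P₀ = V_5/(1+r)^5 = 103.4375/(1+0.11)^5 = 61.3851

€61.39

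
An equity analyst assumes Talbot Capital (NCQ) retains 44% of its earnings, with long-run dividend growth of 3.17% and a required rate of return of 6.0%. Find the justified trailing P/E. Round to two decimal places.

20.42

Payout ratio b = 1 − 0.44 = 0.56.
Justified trailing P/E = b(1+g)/(r−g) = 0.56×(1+0.0317)/(0.06−0.0317) = 20.4153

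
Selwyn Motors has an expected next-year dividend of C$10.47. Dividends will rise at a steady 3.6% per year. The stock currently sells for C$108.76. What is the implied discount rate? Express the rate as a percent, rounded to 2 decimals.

13.23%

Rearranging the constant-growth DDM: r = D₁/P₀ + g.
r = 10.4700 / 108.76 + 0.036 = 0.09627 + 0.036 = 0.13227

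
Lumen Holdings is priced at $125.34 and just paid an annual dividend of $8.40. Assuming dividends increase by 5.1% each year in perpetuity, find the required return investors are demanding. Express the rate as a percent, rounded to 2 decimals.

Rearranging the constant-growth DDM: r = D₁/P₀ + g.
D₁ = 8.40 × (1 + 0.051) = 8.8284.
r = 8.8284 / 125.34 + 0.051 = 0.07044 + 0.051 = 0.12144

12.14%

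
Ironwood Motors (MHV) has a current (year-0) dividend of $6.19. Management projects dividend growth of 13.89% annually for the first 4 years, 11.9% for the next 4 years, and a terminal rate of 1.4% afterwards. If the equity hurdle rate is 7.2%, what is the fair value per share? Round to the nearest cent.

$227.71

Three-stage DDM. Project D₁…D_8; terminal Gordon value at t=8 with g = 0.014; discount at r = 0.072.
D_1 = 7.0498
D_2 = 8.0290
D_3 = 9.1442
D_4 = 10.4144
D_5 = 11.6537
D_6 = 13.0405
D_7 = 14.5923
D_8 = 16.3288
TV_8 = 16.5574/(0.072−0.014) = 285.4719
P₀ = Σ Dₜ/(1+r)ᵗ + TV_8/(1+r)^8 = 227.7114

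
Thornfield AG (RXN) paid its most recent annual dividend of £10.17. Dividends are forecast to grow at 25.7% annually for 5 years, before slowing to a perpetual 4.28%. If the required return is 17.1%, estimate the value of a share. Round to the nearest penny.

£181.12

Two-stage DDM. Project D₁…D_5 at 0.257, terminal growth 0.0428, discount at r = 0.171.
D_1 = 12.7837
D_2 = 16.0691
D_3 = 20.1989
D_4 = 25.3900
D_5 = 31.9152
Terminal value at t=5: TV = D_6/(r−g) = 33.2812/(0.171−0.0428) = 259.6034
P₀ = 12.7837/(1+0.171)^1 + 16.0691/(1+0.171)^2 + 20.1989/(1+0.171)^3 + 25.3900/(1+0.171)^4 + 31.9152/(1+0.171)^5 + 259.6034/(1+0.171)^5 = 181.1161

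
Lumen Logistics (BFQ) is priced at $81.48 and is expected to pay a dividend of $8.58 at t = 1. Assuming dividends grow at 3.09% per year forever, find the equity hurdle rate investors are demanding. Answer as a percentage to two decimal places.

13.62%

Rearranging the constant-growth DDM: r = D₁/P₀ + g.
r = 8.5800 / 81.48 + 0.0309 = 0.10530 + 0.0309 = 0.13620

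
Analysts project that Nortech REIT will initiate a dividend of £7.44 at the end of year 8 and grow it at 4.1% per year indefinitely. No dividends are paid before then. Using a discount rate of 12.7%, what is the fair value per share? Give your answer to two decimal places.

£37.46

Deferred-dividend DDM. At t=7 the remaining stream is a growing perpetuity with first payment D_8 = 7.44.
V_7 = D_8/(r−g) = 7.44/(0.127−0.041) = 86.5116
P₀ = V_7/(1+r)^7 = 86.5116/(1+0.127)^7 = 37.4634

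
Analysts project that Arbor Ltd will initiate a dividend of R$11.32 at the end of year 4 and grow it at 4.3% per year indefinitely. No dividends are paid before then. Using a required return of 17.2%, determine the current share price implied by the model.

R$54.51

Deferred-dividend DDM. At t=3 the remaining stream is a growing perpetuity with first payment D_4 = 11.32.
V_3 = D_4/(r−g) = 11.32/(0.172−0.043) = 87.7519
P₀ = V_3/(1+r)^3 = 87.7519/(1+0.172)^3 = 54.5097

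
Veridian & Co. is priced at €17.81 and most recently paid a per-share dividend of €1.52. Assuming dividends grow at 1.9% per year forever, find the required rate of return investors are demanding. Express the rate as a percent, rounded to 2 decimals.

10.60%

Rearranging the constant-growth DDM: r = D₁/P₀ + g.
D₁ = 1.52 × (1 + 0.019) = 1.5489.
r = 1.5489 / 17.81 + 0.019 = 0.08697 + 0.019 = 0.10597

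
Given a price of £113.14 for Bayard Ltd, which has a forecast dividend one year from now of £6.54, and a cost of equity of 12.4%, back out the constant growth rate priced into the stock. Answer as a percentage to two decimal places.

From P₀ = D₁/(r − g), the implied growth is g = r − D₁/P₀.
g = 0.124 − 6.54/113.14 = 0.124 − 0.05780 = 0.06620

6.62%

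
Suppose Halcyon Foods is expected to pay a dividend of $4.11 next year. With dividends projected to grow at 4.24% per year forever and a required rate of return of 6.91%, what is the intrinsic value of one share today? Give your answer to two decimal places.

Gordon growth model: P₀ = D₁/(r − g), with D₁ = 4.11 given directly.
P₀ = 4.1100 / (0.0691 − 0.0424) = 4.1100 / 0.0267 = 153.9326

$153.93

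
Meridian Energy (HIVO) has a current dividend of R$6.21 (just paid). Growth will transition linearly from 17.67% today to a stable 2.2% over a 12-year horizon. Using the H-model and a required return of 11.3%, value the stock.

R$133.09

H-model: P₀ = D₀[(1+g_L) + H(g_S−g_L)]/(r−g_L), with H = 12/2 = 6.
P₀ = 6.21 × [(1+0.022) + 6×(0.1767−0.022)] / (0.113−0.022)
   = 6.21 × 1.9502 / 0.091 = 133.0851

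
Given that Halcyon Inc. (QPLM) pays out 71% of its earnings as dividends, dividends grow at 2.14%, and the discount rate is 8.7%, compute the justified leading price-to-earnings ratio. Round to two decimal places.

10.82

Justified leading P/E = b/(r−g) = 0.71/(0.087−0.0214) = 10.8232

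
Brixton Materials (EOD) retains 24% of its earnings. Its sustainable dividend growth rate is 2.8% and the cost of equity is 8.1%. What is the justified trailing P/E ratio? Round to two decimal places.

Payout ratio b = 1 − 0.24 = 0.76.
Justified trailing P/E = b(1+g)/(r−g) = 0.76×(1+0.028)/(0.081−0.028) = 14.7411

14.74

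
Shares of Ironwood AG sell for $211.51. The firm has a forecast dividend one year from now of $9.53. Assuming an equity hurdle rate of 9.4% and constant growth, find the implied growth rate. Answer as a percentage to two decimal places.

4.89%

From P₀ = D₁/(r − g), the implied growth is g = r − D₁/P₀.
g = 0.094 − 9.53/211.51 = 0.094 − 0.04506 = 0.04894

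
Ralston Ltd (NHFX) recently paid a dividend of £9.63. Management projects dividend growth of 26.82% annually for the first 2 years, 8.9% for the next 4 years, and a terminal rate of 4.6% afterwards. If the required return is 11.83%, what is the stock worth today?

Three-stage DDM. Project D₁…D_6; terminal Gordon value at t=6 with g = 0.046; discount at r = 0.1183.
D_1 = 12.2128
D_2 = 15.4882
D_3 = 16.8667
D_4 = 18.3678
D_5 = 20.0026
D_6 = 21.7828
TV_6 = 22.7848/(0.1183−0.046) = 315.1423
P₀ = Σ Dₜ/(1+r)ᵗ + TV_6/(1+r)^6 = 230.8060

£230.81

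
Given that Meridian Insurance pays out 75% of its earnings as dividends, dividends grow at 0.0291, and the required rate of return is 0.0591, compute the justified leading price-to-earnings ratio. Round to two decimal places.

Justified leading P/E = b/(r−g) = 0.75/(0.0591−0.0291) = 25.0000

25.00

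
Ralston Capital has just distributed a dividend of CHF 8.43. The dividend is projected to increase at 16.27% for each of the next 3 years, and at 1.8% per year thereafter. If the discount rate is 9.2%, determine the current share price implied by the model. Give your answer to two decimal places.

CHF 168.69

Two-stage DDM. Project D₁…D_3 at 0.1627, terminal growth 0.018, discount at r = 0.092.
D_1 = 9.8016
D_2 = 11.3963
D_3 = 13.2504
Terminal value at t=3: TV = D_4/(r−g) = 13.4890/(0.092−0.018) = 182.2832
P₀ = 9.8016/(1+0.092)^1 + 11.3963/(1+0.092)^2 + 13.2504/(1+0.092)^3 + 182.2832/(1+0.092)^3 = 168.6925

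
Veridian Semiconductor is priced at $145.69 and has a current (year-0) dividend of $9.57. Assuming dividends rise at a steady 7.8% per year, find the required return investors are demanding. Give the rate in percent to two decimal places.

Rearranging the constant-growth DDM: r = D₁/P₀ + g.
D₁ = 9.57 × (1 + 0.078) = 10.3165.
r = 10.3165 / 145.69 + 0.078 = 0.07081 + 0.078 = 0.14881

14.88%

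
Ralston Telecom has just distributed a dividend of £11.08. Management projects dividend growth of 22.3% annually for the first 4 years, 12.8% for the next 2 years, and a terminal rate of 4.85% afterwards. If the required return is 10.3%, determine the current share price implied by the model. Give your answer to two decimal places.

Three-stage DDM. Project D₁…D_6; terminal Gordon value at t=6 with g = 0.0485; discount at r = 0.103.
D_1 = 13.5508
D_2 = 16.5727
D_3 = 20.2684
D_4 = 24.7882
D_5 = 27.9611
D_6 = 31.5402
TV_6 = 33.0698/(0.103−0.0485) = 606.7862
P₀ = Σ Dₜ/(1+r)ᵗ + TV_6/(1+r)^6 = 429.3639

£429.36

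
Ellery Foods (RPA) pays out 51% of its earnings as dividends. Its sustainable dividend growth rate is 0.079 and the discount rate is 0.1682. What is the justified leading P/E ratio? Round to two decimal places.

5.72

Justified leading P/E = b/(r−g) = 0.51/(0.1682−0.079) = 5.7175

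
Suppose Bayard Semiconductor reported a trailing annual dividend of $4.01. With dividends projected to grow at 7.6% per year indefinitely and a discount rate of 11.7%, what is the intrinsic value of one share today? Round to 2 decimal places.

Gordon growth model: P₀ = D₁/(r − g). D₁ = 4.01 × (1 + 0.076) = 4.3148.
P₀ = 4.3148 / (0.117 − 0.076) = 4.3148 / 0.041 = 105.2380

$105.24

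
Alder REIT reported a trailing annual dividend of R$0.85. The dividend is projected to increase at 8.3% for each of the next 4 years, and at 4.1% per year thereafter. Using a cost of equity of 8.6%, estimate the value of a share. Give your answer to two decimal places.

Two-stage DDM. Project D₁…D_4 at 0.083, terminal growth 0.041, discount at r = 0.086.
D_1 = 0.9205
D_2 = 0.9970
D_3 = 1.0797
D_4 = 1.1693
Terminal value at t=4: TV = D_5/(r−g) = 1.2173/(0.086−0.041) = 27.0502
P₀ = 0.9205/(1+0.086)^1 + 0.9970/(1+0.086)^2 + 1.0797/(1+0.086)^3 + 1.1693/(1+0.086)^4 + 27.0502/(1+0.086)^4 = 22.8235

R$22.82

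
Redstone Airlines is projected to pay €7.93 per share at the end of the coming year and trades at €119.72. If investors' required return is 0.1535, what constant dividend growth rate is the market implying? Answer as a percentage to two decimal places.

From P₀ = D₁/(r − g), the implied growth is g = r − D₁/P₀.
g = 0.1535 − 7.93/119.72 = 0.1535 − 0.06624 = 0.08726

8.73%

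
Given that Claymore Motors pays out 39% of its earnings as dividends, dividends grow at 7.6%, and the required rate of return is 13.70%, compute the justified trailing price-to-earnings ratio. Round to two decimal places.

Justified trailing P/E = b(1+g)/(r−g) = 0.39×(1+0.076)/(0.137−0.076) = 6.8793

6.88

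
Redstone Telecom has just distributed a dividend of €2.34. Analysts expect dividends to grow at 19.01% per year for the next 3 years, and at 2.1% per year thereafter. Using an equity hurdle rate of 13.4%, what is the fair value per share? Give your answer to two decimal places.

Two-stage DDM. Project D₁…D_3 at 0.1901, terminal growth 0.021, discount at r = 0.134.
D_1 = 2.7848
D_2 = 3.3142
D_3 = 3.9443
Terminal value at t=3: TV = D_4/(r−g) = 4.0271/(0.134−0.021) = 35.6380
P₀ = 2.7848/(1+0.134)^1 + 3.3142/(1+0.134)^2 + 3.9443/(1+0.134)^3 + 35.6380/(1+0.134)^3 = 32.1763

€32.18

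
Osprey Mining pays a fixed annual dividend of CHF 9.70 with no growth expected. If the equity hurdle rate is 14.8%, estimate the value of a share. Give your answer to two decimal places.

Zero-growth DDM (perpetuity): P₀ = D/r = 9.70 / 0.148 = 65.5405

CHF 65.54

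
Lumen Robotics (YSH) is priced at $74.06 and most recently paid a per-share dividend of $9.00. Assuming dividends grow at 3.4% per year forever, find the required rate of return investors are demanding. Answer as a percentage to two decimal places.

Rearranging the constant-growth DDM: r = D₁/P₀ + g.
D₁ = 9.00 × (1 + 0.034) = 9.3060.
r = 9.3060 / 74.06 + 0.034 = 0.12565 + 0.034 = 0.15965

15.97%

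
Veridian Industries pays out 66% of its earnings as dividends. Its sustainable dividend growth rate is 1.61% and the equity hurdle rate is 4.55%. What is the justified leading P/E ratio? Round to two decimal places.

Justified leading P/E = b/(r−g) = 0.66/(0.0455−0.0161) = 22.4490

22.45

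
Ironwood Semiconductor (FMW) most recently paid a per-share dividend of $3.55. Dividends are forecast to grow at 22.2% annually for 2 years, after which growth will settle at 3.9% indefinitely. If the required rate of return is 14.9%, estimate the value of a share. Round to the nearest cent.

$45.72

Two-stage DDM. Project D₁…D_2 at 0.222, terminal growth 0.039, discount at r = 0.149.
D_1 = 4.3381
D_2 = 5.3012
Terminal value at t=2: TV = D_3/(r−g) = 5.5079/(0.149−0.039) = 50.0718
P₀ = 4.3381/(1+0.149)^1 + 5.3012/(1+0.149)^2 + 50.0718/(1+0.149)^2 = 45.7184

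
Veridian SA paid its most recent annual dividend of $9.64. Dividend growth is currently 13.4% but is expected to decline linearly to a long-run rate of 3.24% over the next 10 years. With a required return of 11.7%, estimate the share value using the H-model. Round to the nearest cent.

H-model: P₀ = D₀[(1+g_L) + H(g_S−g_L)]/(r−g_L), with H = 10/2 = 5.
P₀ = 9.64 × [(1+0.0324) + 5×(0.134−0.0324)] / (0.117−0.0324)
   = 9.64 × 1.5404 / 0.0846 = 175.5255

$175.53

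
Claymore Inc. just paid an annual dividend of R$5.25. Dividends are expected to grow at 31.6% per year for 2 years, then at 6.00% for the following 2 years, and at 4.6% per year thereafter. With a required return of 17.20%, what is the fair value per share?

Three-stage DDM. Project D₁…D_4; terminal Gordon value at t=4 with g = 0.046; discount at r = 0.172.
D_1 = 6.9090
D_2 = 9.0922
D_3 = 9.6378
D_4 = 10.2160
TV_4 = 10.6860/(0.172−0.046) = 84.8094
P₀ = Σ Dₜ/(1+r)ᵗ + TV_4/(1+r)^4 = 68.8663

R$68.87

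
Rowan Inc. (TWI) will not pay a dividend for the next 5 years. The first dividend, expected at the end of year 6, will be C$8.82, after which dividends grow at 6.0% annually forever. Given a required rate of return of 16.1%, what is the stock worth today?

C$41.40

Deferred-dividend DDM. At t=5 the remaining stream is a growing perpetuity with first payment D_6 = 8.82.
V_5 = D_6/(r−g) = 8.82/(0.161−0.06) = 87.3267
P₀ = V_5/(1+r)^5 = 87.3267/(1+0.161)^5 = 41.3986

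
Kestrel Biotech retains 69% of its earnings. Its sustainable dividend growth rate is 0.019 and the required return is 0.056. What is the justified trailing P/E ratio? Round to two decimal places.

8.54

Payout ratio b = 1 − 0.69 = 0.31.
Justified trailing P/E = b(1+g)/(r−g) = 0.31×(1+0.019)/(0.056−0.019) = 8.5376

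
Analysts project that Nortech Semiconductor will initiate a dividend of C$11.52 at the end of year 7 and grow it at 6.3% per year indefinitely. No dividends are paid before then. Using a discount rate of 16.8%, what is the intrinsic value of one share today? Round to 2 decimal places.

C$43.21

Deferred-dividend DDM. At t=6 the remaining stream is a growing perpetuity with first payment D_7 = 11.52.
V_6 = D_7/(r−g) = 11.52/(0.168−0.063) = 109.7143
P₀ = V_6/(1+r)^6 = 109.7143/(1+0.168)^6 = 43.2122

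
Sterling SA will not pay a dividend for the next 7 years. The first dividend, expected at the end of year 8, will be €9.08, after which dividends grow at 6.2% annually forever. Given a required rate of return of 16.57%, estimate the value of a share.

Deferred-dividend DDM. At t=7 the remaining stream is a growing perpetuity with first payment D_8 = 9.08.
V_7 = D_8/(r−g) = 9.08/(0.1657−0.062) = 87.5603
P₀ = V_7/(1+r)^7 = 87.5603/(1+0.1657)^7 = 29.9364

€29.94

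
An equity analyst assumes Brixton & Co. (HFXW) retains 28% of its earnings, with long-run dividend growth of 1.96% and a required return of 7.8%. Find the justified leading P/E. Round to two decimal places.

12.33

Payout ratio b = 1 − 0.28 = 0.72.
Justified leading P/E = b/(r−g) = 0.72/(0.078−0.0196) = 12.3288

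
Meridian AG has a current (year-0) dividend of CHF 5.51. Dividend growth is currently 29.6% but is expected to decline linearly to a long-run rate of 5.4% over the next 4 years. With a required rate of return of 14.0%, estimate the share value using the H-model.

H-model: P₀ = D₀[(1+g_L) + H(g_S−g_L)]/(r−g_L), with H = 4/2 = 2.
P₀ = 5.51 × [(1+0.054) + 2×(0.296−0.054)] / (0.14−0.054)
   = 5.51 × 1.5380 / 0.086 = 98.5393

CHF 98.54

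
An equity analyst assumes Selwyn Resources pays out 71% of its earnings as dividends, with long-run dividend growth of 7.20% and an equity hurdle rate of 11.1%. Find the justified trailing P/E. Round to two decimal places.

19.52

Justified trailing P/E = b(1+g)/(r−g) = 0.71×(1+0.072)/(0.111−0.072) = 19.5159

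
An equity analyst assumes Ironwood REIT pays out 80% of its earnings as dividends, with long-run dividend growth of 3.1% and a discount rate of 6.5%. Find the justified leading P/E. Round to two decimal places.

23.53

Justified leading P/E = b/(r−g) = 0.80/(0.065−0.031) = 23.5294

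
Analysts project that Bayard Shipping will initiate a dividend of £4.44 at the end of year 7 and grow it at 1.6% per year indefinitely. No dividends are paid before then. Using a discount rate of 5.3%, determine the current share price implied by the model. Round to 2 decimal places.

£88.03

Deferred-dividend DDM. At t=6 the remaining stream is a growing perpetuity with first payment D_7 = 4.44.
V_6 = D_7/(r−g) = 4.44/(0.053−0.016) = 120.0000
P₀ = V_6/(1+r)^6 = 120.0000/(1+0.053)^6 = 88.0260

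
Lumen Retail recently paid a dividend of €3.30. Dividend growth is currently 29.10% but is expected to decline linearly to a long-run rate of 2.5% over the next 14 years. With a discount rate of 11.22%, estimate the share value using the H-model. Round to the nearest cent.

H-model: P₀ = D₀[(1+g_L) + H(g_S−g_L)]/(r−g_L), with H = 14/2 = 7.
P₀ = 3.30 × [(1+0.025) + 7×(0.291−0.025)] / (0.1122−0.025)
   = 3.30 × 2.8870 / 0.0872 = 109.2557

€109.26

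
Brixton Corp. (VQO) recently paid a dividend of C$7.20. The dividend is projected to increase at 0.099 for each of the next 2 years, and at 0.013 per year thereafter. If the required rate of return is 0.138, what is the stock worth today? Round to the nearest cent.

Two-stage DDM. Project D₁…D_2 at 0.099, terminal growth 0.013, discount at r = 0.138.
D_1 = 7.9128
D_2 = 8.6962
Terminal value at t=2: TV = D_3/(r−g) = 8.8092/(0.138−0.013) = 70.4737
P₀ = 7.9128/(1+0.138)^1 + 8.6962/(1+0.138)^2 + 70.4737/(1+0.138)^2 = 68.0862

C$68.09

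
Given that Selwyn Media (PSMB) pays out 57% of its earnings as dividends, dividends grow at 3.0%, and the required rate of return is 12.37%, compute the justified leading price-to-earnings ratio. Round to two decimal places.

6.08

Justified leading P/E = b/(r−g) = 0.57/(0.1237−0.03) = 6.0832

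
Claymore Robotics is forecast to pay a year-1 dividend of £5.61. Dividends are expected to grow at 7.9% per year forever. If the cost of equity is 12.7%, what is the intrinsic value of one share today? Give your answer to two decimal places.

£116.88

Gordon growth model: P₀ = D₁/(r − g), with D₁ = 5.61 given directly.
P₀ = 5.6100 / (0.127 − 0.079) = 5.6100 / 0.048 = 116.8750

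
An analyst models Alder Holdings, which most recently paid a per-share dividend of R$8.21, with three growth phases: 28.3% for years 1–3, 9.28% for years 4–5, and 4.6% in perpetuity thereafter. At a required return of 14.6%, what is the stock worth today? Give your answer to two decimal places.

R$162.04

Three-stage DDM. Project D₁…D_5; terminal Gordon value at t=5 with g = 0.046; discount at r = 0.146.
D_1 = 10.5334
D_2 = 13.5144
D_3 = 17.3390
D_4 = 18.9480
D_5 = 20.7064
TV_5 = 21.6589/(0.146−0.046) = 216.5889
P₀ = Σ Dₜ/(1+r)ᵗ + TV_5/(1+r)^5 = 162.0389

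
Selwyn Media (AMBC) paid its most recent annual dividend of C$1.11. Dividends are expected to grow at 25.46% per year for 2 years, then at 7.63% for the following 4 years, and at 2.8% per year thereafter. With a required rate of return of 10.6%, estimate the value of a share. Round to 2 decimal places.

C$24.91

Three-stage DDM. Project D₁…D_6; terminal Gordon value at t=6 with g = 0.028; discount at r = 0.106.
D_1 = 1.3926
D_2 = 1.7472
D_3 = 1.8805
D_4 = 2.0240
D_5 = 2.1784
D_6 = 2.3446
TV_6 = 2.4102/(0.106−0.028) = 30.9005
P₀ = Σ Dₜ/(1+r)ᵗ + TV_6/(1+r)^6 = 24.9097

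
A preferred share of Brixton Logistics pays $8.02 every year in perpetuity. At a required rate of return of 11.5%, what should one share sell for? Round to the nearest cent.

$69.74

Zero-growth DDM (perpetuity): P₀ = D/r = 8.02 / 0.115 = 69.7391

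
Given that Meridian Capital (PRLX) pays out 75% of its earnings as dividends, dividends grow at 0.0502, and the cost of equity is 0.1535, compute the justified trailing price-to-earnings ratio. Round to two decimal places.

Justified trailing P/E = b(1+g)/(r−g) = 0.75×(1+0.0502)/(0.1535−0.0502) = 7.6249

7.62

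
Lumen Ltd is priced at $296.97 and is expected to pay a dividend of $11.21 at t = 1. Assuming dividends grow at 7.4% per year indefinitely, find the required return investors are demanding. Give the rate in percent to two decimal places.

Rearranging the constant-growth DDM: r = D₁/P₀ + g.
r = 11.2100 / 296.97 + 0.074 = 0.03775 + 0.074 = 0.11175

11.17%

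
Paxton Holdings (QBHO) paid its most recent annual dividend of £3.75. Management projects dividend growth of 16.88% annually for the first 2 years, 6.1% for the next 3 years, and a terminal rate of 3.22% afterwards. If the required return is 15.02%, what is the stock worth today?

£44.18

Three-stage DDM. Project D₁…D_5; terminal Gordon value at t=5 with g = 0.0322; discount at r = 0.1502.
D_1 = 4.3830
D_2 = 5.1229
D_3 = 5.4353
D_4 = 5.7669
D_5 = 6.1187
TV_5 = 6.3157/(0.1502−0.0322) = 53.5229
P₀ = Σ Dₜ/(1+r)ᵗ + TV_5/(1+r)^5 = 44.1765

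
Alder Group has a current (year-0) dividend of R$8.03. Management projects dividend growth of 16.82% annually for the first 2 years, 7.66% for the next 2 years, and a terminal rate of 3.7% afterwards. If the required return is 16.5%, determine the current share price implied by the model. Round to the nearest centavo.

R$86.35

Three-stage DDM. Project D₁…D_4; terminal Gordon value at t=4 with g = 0.037; discount at r = 0.165.
D_1 = 9.3806
D_2 = 10.9585
D_3 = 11.7979
D_4 = 12.7016
TV_4 = 13.1716/(0.165−0.037) = 102.9029
P₀ = Σ Dₜ/(1+r)ᵗ + TV_4/(1+r)^4 = 86.3460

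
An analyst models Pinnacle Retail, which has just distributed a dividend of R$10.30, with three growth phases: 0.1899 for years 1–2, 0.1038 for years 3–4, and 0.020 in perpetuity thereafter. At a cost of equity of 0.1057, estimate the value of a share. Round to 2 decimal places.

R$188.29

Three-stage DDM. Project D₁…D_4; terminal Gordon value at t=4 with g = 0.02; discount at r = 0.1057.
D_1 = 12.2560
D_2 = 14.5834
D_3 = 16.0971
D_4 = 17.7680
TV_4 = 18.1234/(0.1057−0.02) = 211.4746
P₀ = Σ Dₜ/(1+r)ᵗ + TV_4/(1+r)^4 = 188.2928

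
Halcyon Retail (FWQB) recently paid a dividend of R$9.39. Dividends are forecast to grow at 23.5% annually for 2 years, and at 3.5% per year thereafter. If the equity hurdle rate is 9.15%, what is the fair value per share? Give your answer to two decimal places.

R$242.86

Two-stage DDM. Project D₁…D_2 at 0.235, terminal growth 0.035, discount at r = 0.0915.
D_1 = 11.5967
D_2 = 14.3219
Terminal value at t=2: TV = D_3/(r−g) = 14.8231/(0.0915−0.035) = 262.3562
P₀ = 11.5967/(1+0.0915)^1 + 14.3219/(1+0.0915)^2 + 262.3562/(1+0.0915)^2 = 242.8593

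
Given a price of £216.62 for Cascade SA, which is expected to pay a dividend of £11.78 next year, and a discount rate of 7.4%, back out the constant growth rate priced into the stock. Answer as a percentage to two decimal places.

1.96%

From P₀ = D₁/(r − g), the implied growth is g = r − D₁/P₀.
g = 0.074 − 11.78/216.62 = 0.074 − 0.05438 = 0.01962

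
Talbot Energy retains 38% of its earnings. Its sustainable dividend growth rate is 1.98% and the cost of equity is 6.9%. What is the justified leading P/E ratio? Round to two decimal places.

12.60

Payout ratio b = 1 − 0.38 = 0.62.
Justified leading P/E = b/(r−g) = 0.62/(0.069−0.0198) = 12.6016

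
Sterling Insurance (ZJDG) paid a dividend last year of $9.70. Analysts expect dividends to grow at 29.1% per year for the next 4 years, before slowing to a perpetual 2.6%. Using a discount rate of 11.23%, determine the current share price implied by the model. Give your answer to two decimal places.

$266.37

Two-stage DDM. Project D₁…D_4 at 0.291, terminal growth 0.026, discount at r = 0.1123.
D_1 = 12.5227
D_2 = 16.1668
D_3 = 20.8713
D_4 = 26.9449
Terminal value at t=4: TV = D_5/(r−g) = 27.6455/(0.1123−0.026) = 320.3415
P₀ = 12.5227/(1+0.1123)^1 + 16.1668/(1+0.1123)^2 + 20.8713/(1+0.1123)^3 + 26.9449/(1+0.1123)^4 + 320.3415/(1+0.1123)^4 = 266.3740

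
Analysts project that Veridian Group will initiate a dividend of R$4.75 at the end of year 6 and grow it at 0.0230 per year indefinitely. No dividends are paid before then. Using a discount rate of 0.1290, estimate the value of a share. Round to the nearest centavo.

Deferred-dividend DDM. At t=5 the remaining stream is a growing perpetuity with first payment D_6 = 4.75.
V_5 = D_6/(r−g) = 4.75/(0.129−0.023) = 44.8113
P₀ = V_5/(1+r)^5 = 44.8113/(1+0.129)^5 = 24.4297

R$24.43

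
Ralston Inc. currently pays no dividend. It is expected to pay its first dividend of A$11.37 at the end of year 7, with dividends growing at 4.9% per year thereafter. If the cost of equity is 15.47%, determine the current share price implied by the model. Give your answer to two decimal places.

Deferred-dividend DDM. At t=6 the remaining stream is a growing perpetuity with first payment D_7 = 11.37.
V_6 = D_7/(r−g) = 11.37/(0.1547−0.049) = 107.5686
P₀ = V_6/(1+r)^6 = 107.5686/(1+0.1547)^6 = 45.3806

A$45.38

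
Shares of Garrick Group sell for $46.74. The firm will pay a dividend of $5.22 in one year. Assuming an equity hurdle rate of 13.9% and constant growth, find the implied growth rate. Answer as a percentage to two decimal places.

2.73%

From P₀ = D₁/(r − g), the implied growth is g = r − D₁/P₀.
g = 0.139 − 5.22/46.74 = 0.139 − 0.11168 = 0.02732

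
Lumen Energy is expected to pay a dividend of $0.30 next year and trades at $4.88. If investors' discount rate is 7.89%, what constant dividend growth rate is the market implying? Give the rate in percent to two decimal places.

From P₀ = D₁/(r − g), the implied growth is g = r − D₁/P₀.
g = 0.0789 − 0.30/4.88 = 0.0789 − 0.06148 = 0.01742

1.74%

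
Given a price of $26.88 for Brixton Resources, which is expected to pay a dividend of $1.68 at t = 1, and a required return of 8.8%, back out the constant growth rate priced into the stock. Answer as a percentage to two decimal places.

2.55%

From P₀ = D₁/(r − g), the implied growth is g = r − D₁/P₀.
g = 0.088 − 1.68/26.88 = 0.088 − 0.06250 = 0.02550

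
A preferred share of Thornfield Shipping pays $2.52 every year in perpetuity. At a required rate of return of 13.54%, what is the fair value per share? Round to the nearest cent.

$18.61

Zero-growth DDM (perpetuity): P₀ = D/r = 2.52 / 0.1354 = 18.6115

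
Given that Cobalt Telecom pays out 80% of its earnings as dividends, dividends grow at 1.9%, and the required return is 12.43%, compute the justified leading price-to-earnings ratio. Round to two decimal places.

Justified leading P/E = b/(r−g) = 0.80/(0.1243−0.019) = 7.5973

7.60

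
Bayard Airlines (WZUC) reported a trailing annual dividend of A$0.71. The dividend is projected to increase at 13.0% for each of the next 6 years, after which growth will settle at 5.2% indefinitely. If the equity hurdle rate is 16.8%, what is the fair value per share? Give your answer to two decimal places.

Two-stage DDM. Project D₁…D_6 at 0.13, terminal growth 0.052, discount at r = 0.168.
D_1 = 0.8023
D_2 = 0.9066
D_3 = 1.0245
D_4 = 1.1576
D_5 = 1.3081
D_6 = 1.4782
Terminal value at t=6: TV = D_7/(r−g) = 1.5551/(0.168−0.052) = 13.4056
P₀ = 0.8023/(1+0.168)^1 + 0.9066/(1+0.168)^2 + 1.0245/(1+0.168)^3 + 1.1576/(1+0.168)^4 + 1.3081/(1+0.168)^5 + 1.4782/(1+0.168)^6 + 13.4056/(1+0.168)^6 = 9.0803

A$9.08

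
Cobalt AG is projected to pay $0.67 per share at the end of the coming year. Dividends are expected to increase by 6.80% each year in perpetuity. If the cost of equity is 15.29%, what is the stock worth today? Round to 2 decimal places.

$7.89

Gordon growth model: P₀ = D₁/(r − g), with D₁ = 0.67 given directly.
P₀ = 0.6700 / (0.1529 − 0.068) = 0.6700 / 0.0849 = 7.8916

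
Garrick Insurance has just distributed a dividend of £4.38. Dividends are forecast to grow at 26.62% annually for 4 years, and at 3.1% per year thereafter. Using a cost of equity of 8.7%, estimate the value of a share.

Two-stage DDM. Project D₁…D_4 at 0.2662, terminal growth 0.031, discount at r = 0.087.
D_1 = 5.5460
D_2 = 7.0223
D_3 = 8.8916
D_4 = 11.2586
Terminal value at t=4: TV = D_5/(r−g) = 11.6076/(0.087−0.031) = 207.2784
P₀ = 5.5460/(1+0.087)^1 + 7.0223/(1+0.087)^2 + 8.8916/(1+0.087)^3 + 11.2586/(1+0.087)^4 + 207.2784/(1+0.087)^4 = 174.5015

£174.50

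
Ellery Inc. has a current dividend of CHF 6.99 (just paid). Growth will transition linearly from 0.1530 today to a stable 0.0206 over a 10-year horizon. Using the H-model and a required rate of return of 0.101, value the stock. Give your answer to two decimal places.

H-model: P₀ = D₀[(1+g_L) + H(g_S−g_L)]/(r−g_L), with H = 10/2 = 5.
P₀ = 6.99 × [(1+0.0206) + 5×(0.153−0.0206)] / (0.101−0.0206)
   = 6.99 × 1.6826 / 0.0804 = 146.2857

CHF 146.29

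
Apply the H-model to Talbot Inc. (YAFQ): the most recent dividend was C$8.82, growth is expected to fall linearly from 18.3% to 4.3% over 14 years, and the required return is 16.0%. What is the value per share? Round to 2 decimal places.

H-model: P₀ = D₀[(1+g_L) + H(g_S−g_L)]/(r−g_L), with H = 14/2 = 7.
P₀ = 8.82 × [(1+0.043) + 7×(0.183−0.043)] / (0.16−0.043)
   = 8.82 × 2.0230 / 0.117 = 152.5031

C$152.50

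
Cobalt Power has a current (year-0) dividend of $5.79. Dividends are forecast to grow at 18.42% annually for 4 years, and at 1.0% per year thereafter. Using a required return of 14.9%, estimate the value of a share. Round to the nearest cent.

Two-stage DDM. Project D₁…D_4 at 0.1842, terminal growth 0.01, discount at r = 0.149.
D_1 = 6.8565
D_2 = 8.1195
D_3 = 9.6151
D_4 = 11.3862
Terminal value at t=4: TV = D_5/(r−g) = 11.5001/(0.149−0.01) = 82.7343
P₀ = 6.8565/(1+0.149)^1 + 8.1195/(1+0.149)^2 + 9.6151/(1+0.149)^3 + 11.3862/(1+0.149)^4 + 82.7343/(1+0.149)^4 = 72.4574

$72.46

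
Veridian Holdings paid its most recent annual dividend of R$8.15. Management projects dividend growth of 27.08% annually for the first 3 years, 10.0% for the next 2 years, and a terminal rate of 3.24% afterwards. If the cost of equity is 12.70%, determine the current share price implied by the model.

Three-stage DDM. Project D₁…D_5; terminal Gordon value at t=5 with g = 0.0324; discount at r = 0.127.
D_1 = 10.3570
D_2 = 13.1617
D_3 = 16.7259
D_4 = 18.3985
D_5 = 20.2383
TV_5 = 20.8940/(0.127−0.0324) = 220.8673
P₀ = Σ Dₜ/(1+r)ᵗ + TV_5/(1+r)^5 = 175.2554

R$175.26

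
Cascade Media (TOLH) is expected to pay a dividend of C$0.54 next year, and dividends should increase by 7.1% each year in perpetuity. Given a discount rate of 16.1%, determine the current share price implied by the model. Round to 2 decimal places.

C$6.00

Gordon growth model: P₀ = D₁/(r − g), with D₁ = 0.54 given directly.
P₀ = 0.5400 / (0.161 − 0.071) = 0.5400 / 0.09 = 6.0000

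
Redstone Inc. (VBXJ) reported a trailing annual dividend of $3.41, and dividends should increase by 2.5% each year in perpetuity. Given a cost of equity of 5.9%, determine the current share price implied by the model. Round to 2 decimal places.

Gordon growth model: P₀ = D₁/(r − g). D₁ = 3.41 × (1 + 0.025) = 3.4952.
P₀ = 3.4952 / (0.059 − 0.025) = 3.4952 / 0.034 = 102.8015

$102.80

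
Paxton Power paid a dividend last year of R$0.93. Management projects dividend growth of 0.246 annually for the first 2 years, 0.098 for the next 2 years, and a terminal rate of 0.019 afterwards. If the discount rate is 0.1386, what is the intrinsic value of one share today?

Three-stage DDM. Project D₁…D_4; terminal Gordon value at t=4 with g = 0.019; discount at r = 0.1386.
D_1 = 1.1588
D_2 = 1.4438
D_3 = 1.5853
D_4 = 1.7407
TV_4 = 1.7738/(0.1386−0.019) = 14.8309
P₀ = Σ Dₜ/(1+r)ᵗ + TV_4/(1+r)^4 = 13.0655

R$13.07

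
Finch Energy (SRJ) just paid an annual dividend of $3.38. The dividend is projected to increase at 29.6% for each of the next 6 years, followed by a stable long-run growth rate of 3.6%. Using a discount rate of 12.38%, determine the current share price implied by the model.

$128.22

Two-stage DDM. Project D₁…D_6 at 0.296, terminal growth 0.036, discount at r = 0.1238.
D_1 = 4.3805
D_2 = 5.6771
D_3 = 7.3575
D_4 = 9.5354
D_5 = 12.3578
D_6 = 16.0157
Terminal value at t=6: TV = D_7/(r−g) = 16.5923/(0.1238−0.036) = 188.9783
P₀ = 4.3805/(1+0.1238)^1 + 5.6771/(1+0.1238)^2 + 7.3575/(1+0.1238)^3 + 9.5354/(1+0.1238)^4 + 12.3578/(1+0.1238)^5 + 16.0157/(1+0.1238)^6 + 188.9783/(1+0.1238)^6 = 128.2169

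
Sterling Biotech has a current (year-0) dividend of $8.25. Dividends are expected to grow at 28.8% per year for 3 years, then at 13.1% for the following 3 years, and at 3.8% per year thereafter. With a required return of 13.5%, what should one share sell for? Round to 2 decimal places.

$195.61

Three-stage DDM. Project D₁…D_6; terminal Gordon value at t=6 with g = 0.038; discount at r = 0.135.
D_1 = 10.6260
D_2 = 13.6863
D_3 = 17.6279
D_4 = 19.9372
D_5 = 22.5490
D_6 = 25.5029
TV_6 = 26.4720/(0.135−0.038) = 272.9072
P₀ = Σ Dₜ/(1+r)ᵗ + TV_6/(1+r)^6 = 195.6127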